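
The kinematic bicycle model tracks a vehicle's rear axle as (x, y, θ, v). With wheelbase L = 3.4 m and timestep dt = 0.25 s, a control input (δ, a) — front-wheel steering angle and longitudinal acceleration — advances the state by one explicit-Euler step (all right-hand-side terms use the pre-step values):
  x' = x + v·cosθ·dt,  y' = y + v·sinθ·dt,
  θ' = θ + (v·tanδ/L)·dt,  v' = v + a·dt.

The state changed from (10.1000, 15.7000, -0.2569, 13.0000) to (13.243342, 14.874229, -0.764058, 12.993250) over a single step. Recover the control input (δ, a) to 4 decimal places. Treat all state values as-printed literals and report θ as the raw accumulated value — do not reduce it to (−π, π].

δ = -0.4878, a = -0.0270

a = (v'−v)/dt = (-0.006750)/0.25 = -0.0270
Δθ = θ'−θ = -0.507158;  (v·dt/L) = 13.0000·0.25/3.4 = 0.955882
tan δ = Δθ·L/(v·dt) = -0.530565  →  δ = -0.4878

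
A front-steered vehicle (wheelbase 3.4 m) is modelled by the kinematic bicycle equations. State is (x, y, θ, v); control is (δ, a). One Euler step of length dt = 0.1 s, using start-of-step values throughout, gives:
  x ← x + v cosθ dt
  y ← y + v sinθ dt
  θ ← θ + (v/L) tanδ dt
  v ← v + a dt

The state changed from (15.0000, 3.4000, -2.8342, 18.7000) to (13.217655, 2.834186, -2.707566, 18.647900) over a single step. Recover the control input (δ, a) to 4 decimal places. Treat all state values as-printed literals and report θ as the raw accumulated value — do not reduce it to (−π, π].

a = (v'−v)/dt = (-0.052100)/0.1 = -0.5210
Δθ = θ'−θ = 0.126634;  (v·dt/L) = 18.7000·0.1/3.4 = 0.550000
tan δ = Δθ·L/(v·dt) = 0.230244  →  δ = 0.2263

δ = 0.2263, a = -0.5210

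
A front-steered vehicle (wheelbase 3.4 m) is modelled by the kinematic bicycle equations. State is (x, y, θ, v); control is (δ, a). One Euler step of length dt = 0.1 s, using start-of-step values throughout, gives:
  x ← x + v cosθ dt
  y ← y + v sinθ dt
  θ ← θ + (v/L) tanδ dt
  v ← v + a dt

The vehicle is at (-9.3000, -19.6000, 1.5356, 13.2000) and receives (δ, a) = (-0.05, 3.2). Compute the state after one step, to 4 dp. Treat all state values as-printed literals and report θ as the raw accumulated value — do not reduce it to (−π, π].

x' = -9.3000 + 13.2000·cos(1.5356)·0.1 = -9.2536
y' = -19.6000 + 13.2000·sin(1.5356)·0.1 = -18.2808
θ' = 1.5356 + (13.2000/3.4)·tan(-0.05)·0.1 = 1.5162
v' = 13.2000 + 3.2000·0.1 = 13.5200

(-9.2536, -18.2808, 1.5162, 13.5200)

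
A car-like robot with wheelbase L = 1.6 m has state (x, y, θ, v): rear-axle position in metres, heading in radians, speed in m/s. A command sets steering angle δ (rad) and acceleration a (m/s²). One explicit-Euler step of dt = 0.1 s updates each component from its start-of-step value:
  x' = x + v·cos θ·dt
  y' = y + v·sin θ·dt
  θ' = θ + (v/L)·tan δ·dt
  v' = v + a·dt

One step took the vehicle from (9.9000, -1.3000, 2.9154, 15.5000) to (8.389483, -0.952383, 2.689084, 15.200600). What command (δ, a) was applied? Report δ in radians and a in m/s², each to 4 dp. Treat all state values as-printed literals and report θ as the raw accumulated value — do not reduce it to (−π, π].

a = (v'−v)/dt = (-0.299400)/0.1 = -2.9940
Δθ = θ'−θ = -0.226316;  (v·dt/L) = 15.5000·0.1/1.6 = 0.968750
tan δ = Δθ·L/(v·dt) = -0.233617  →  δ = -0.2295

δ = -0.2295, a = -2.9940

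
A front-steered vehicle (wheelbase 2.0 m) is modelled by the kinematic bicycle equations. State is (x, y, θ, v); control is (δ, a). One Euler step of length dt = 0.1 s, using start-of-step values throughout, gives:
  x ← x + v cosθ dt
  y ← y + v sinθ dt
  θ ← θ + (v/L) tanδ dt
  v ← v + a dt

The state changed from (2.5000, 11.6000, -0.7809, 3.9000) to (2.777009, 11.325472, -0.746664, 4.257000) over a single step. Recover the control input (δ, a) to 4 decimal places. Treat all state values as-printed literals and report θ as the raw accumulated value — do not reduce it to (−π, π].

a = (v'−v)/dt = (0.357000)/0.1 = 3.5700
Δθ = θ'−θ = 0.034236;  (v·dt/L) = 3.9000·0.1/2.0 = 0.195000
tan δ = Δθ·L/(v·dt) = 0.175569  →  δ = 0.1738

δ = 0.1738, a = 3.5700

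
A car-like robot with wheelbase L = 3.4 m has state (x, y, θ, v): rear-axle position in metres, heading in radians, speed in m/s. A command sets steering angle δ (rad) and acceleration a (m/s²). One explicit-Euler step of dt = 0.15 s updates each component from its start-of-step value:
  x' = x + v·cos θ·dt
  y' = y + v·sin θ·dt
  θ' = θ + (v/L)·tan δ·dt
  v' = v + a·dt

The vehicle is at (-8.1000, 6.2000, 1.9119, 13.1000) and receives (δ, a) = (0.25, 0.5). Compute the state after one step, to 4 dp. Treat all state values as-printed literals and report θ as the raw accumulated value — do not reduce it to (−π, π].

x' = -8.1000 + 13.1000·cos(1.9119)·0.15 = -8.7573
y' = 6.2000 + 13.1000·sin(1.9119)·0.15 = 8.0518
θ' = 1.9119 + (13.1000/3.4)·tan(0.25)·0.15 = 2.0595
v' = 13.1000 + 0.5000·0.15 = 13.1750

(-8.7573, 8.0518, 2.0595, 13.1750)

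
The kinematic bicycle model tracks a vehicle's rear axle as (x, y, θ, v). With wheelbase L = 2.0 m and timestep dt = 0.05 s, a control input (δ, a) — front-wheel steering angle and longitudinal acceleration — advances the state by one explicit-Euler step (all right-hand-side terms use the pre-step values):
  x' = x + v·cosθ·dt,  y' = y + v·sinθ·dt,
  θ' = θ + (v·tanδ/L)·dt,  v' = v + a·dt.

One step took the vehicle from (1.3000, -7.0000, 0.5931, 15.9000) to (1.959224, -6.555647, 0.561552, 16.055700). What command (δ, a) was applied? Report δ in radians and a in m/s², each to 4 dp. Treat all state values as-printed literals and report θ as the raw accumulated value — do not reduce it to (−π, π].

δ = -0.0792, a = 3.1140

a = (v'−v)/dt = (0.155700)/0.05 = 3.1140
Δθ = θ'−θ = -0.031548;  (v·dt/L) = 15.9000·0.05/2.0 = 0.397500
tan δ = Δθ·L/(v·dt) = -0.079366  →  δ = -0.0792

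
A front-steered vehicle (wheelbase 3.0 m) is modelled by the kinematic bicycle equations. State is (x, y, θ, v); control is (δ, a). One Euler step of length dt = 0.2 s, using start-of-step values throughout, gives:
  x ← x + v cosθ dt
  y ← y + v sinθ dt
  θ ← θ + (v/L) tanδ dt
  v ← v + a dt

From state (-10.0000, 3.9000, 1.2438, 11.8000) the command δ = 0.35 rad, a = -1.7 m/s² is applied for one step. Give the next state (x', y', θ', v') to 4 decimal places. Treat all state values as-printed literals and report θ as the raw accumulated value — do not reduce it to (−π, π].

x' = -10.0000 + 11.8000·cos(1.2438)·0.2 = -9.2420
y' = 3.9000 + 11.8000·sin(1.2438)·0.2 = 6.1349
θ' = 1.2438 + (11.8000/3.0)·tan(0.35)·0.2 = 1.5310
v' = 11.8000 − 1.7000·0.2 = 11.4600

(-9.2420, 6.1349, 1.5310, 11.4600)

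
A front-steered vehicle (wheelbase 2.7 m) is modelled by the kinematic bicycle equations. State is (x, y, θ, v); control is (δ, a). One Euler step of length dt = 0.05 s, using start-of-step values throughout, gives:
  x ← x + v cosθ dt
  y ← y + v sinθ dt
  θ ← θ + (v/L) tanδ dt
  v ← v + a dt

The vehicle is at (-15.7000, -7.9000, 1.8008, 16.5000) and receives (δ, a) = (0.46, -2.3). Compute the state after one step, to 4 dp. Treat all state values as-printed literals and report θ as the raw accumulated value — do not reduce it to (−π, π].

x' = -15.7000 + 16.5000·cos(1.8008)·0.05 = -15.8881
y' = -7.9000 + 16.5000·sin(1.8008)·0.05 = -7.0967
θ' = 1.8008 + (16.5000/2.7)·tan(0.46)·0.05 = 1.9522
v' = 16.5000 − 2.3000·0.05 = 16.3850

(-15.8881, -7.0967, 1.9522, 16.3850)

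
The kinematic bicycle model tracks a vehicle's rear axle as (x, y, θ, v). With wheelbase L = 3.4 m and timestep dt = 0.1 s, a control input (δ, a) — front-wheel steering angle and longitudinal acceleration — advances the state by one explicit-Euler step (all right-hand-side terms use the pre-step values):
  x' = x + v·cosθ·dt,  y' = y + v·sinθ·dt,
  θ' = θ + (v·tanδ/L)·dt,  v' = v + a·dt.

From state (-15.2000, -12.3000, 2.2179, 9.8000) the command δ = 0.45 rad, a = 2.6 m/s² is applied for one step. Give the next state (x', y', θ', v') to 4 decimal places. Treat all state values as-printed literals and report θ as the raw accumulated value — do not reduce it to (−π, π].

(-15.7908, -11.5181, 2.3571, 10.0600)

x' = -15.2000 + 9.8000·cos(2.2179)·0.1 = -15.7908
y' = -12.3000 + 9.8000·sin(2.2179)·0.1 = -11.5181
θ' = 2.2179 + (9.8000/3.4)·tan(0.45)·0.1 = 2.3571
v' = 9.8000 + 2.6000·0.1 = 10.0600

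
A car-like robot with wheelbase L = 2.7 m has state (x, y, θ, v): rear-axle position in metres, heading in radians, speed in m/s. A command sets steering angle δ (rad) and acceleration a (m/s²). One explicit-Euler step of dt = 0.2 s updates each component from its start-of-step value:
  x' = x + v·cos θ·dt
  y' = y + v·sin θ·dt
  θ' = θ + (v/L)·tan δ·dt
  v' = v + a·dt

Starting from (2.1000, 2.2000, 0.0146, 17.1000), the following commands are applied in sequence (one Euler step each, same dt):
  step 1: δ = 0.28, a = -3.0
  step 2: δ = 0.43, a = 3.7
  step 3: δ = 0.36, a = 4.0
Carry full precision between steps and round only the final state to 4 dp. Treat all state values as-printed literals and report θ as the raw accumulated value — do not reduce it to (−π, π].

(10.6210, 6.2536, 1.4201, 18.0400)

after step 1 (δ=0.28, a=-3.0): (5.519636, 2.249930, 0.378835, 16.500000)
after step 2 (δ=0.43, a=3.7): (8.585652, 3.470398, 0.939372, 17.240000)
after step 3 (δ=0.36, a=4.0): (10.620989, 6.253581, 1.420053, 18.040000)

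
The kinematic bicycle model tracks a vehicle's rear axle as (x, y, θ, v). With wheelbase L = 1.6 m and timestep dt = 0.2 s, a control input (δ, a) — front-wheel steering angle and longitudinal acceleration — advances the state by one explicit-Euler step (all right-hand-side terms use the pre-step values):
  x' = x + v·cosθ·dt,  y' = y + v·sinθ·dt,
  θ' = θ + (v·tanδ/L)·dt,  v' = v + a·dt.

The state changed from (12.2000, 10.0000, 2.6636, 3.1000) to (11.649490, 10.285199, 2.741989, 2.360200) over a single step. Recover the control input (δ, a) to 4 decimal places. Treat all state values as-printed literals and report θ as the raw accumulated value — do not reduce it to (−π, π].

a = (v'−v)/dt = (-0.739800)/0.2 = -3.6990
Δθ = θ'−θ = 0.078389;  (v·dt/L) = 3.1000·0.2/1.6 = 0.387500
tan δ = Δθ·L/(v·dt) = 0.202294  →  δ = 0.1996

δ = 0.1996, a = -3.6990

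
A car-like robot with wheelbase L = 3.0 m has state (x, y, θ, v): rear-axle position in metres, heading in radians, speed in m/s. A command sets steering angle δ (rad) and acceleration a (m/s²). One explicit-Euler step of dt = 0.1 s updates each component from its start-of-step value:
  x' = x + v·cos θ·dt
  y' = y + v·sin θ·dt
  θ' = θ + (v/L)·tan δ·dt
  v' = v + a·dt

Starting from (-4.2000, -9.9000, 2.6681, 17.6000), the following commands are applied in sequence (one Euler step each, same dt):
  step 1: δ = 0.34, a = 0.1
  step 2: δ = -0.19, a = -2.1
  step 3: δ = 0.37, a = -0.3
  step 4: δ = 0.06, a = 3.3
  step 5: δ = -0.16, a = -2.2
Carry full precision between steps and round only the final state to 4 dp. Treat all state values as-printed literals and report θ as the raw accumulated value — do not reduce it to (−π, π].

after step 1 (δ=0.34, a=0.1): (-5.766367, -9.097444, 2.875626, 17.610000)
after step 2 (δ=-0.19, a=-2.1): (-7.465448, -8.634579, 2.762734, 17.400000)
after step 3 (δ=0.37, a=-0.3): (-9.082060, -7.991022, 2.987695, 17.370000)
after step 4 (δ=0.06, a=3.3): (-10.798530, -7.724755, 3.022476, 17.700000)
after step 5 (δ=-0.16, a=-2.2): (-12.555988, -7.514417, 2.927262, 17.480000)

(-12.5560, -7.5144, 2.9273, 17.4800)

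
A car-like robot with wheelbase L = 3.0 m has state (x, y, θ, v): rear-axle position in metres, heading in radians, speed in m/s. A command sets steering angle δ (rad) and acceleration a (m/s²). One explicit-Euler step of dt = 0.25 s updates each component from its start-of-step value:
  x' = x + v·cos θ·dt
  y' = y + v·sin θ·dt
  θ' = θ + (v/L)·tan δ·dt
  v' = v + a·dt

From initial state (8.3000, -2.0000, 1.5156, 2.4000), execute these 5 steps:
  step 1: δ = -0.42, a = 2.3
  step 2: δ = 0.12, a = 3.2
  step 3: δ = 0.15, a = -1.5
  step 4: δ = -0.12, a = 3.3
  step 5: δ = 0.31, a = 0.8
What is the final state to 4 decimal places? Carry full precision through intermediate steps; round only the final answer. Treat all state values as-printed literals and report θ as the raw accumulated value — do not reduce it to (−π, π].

(8.7119, 2.1716, 1.5823, 4.4250)

after step 1 (δ=-0.42, a=2.3): (8.333101, -1.400914, 1.426285, 2.975000)
after step 2 (δ=0.12, a=3.2): (8.440207, -0.664916, 1.456179, 3.775000)
after step 3 (δ=0.15, a=-1.5): (8.548141, 0.272641, 1.503724, 3.400000)
after step 4 (δ=-0.12, a=3.3): (8.605109, 1.120730, 1.469560, 4.225000)
after step 5 (δ=0.31, a=0.8): (8.711858, 2.171572, 1.582342, 4.425000)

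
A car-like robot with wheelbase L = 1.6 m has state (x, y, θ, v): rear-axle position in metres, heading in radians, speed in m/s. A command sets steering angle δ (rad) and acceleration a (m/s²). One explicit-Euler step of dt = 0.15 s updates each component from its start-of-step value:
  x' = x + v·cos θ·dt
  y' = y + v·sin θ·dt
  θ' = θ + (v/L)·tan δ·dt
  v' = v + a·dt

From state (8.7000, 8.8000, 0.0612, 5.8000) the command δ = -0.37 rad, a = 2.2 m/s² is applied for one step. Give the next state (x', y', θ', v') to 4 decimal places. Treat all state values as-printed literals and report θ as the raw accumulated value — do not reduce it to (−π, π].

(9.5684, 8.8532, -0.1497, 6.1300)

x' = 8.7000 + 5.8000·cos(0.0612)·0.15 = 9.5684
y' = 8.8000 + 5.8000·sin(0.0612)·0.15 = 8.8532
θ' = 0.0612 + (5.8000/1.6)·tan(-0.37)·0.15 = -0.1497
v' = 5.8000 + 2.2000·0.15 = 6.1300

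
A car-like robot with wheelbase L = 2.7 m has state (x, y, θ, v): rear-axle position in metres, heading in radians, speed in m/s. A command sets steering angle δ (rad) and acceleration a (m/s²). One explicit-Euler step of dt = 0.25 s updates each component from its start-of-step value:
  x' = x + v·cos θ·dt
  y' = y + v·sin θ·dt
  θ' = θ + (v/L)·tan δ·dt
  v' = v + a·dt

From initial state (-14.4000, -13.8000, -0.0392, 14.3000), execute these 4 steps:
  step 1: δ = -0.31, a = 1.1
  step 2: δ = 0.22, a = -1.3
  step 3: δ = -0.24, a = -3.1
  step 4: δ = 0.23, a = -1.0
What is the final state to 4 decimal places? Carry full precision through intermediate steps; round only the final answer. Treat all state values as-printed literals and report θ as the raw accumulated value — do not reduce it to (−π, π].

after step 1 (δ=-0.31, a=1.1): (-10.827746, -13.940104, -0.463337, 14.575000)
after step 2 (δ=0.22, a=-1.3): (-7.568172, -15.568627, -0.161555, 14.250000)
after step 3 (δ=-0.24, a=-3.1): (-4.052061, -16.141666, -0.484445, 13.475000)
after step 4 (δ=0.23, a=-1.0): (-1.070941, -17.710550, -0.192308, 13.225000)

(-1.0709, -17.7105, -0.1923, 13.2250)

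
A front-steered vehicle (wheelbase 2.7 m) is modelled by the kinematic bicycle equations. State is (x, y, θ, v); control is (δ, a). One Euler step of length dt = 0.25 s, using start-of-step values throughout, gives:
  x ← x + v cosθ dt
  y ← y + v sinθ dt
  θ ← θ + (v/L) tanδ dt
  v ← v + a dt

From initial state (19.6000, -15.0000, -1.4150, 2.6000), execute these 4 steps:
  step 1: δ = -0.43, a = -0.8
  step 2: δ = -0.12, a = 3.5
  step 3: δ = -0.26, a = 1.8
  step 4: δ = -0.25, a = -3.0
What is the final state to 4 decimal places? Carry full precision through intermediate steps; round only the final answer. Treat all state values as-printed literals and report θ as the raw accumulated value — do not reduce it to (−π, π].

(19.6855, -17.9896, -1.7209, 2.9750)

after step 1 (δ=-0.43, a=-0.8): (19.700858, -15.642127, -1.525409, 2.400000)
after step 2 (δ=-0.12, a=3.5): (19.728082, -16.241509, -1.552204, 3.275000)
after step 3 (δ=-0.26, a=1.8): (19.743303, -17.060118, -1.632873, 3.725000)
after step 4 (δ=-0.25, a=-3.0): (19.685532, -17.989574, -1.720942, 2.975000)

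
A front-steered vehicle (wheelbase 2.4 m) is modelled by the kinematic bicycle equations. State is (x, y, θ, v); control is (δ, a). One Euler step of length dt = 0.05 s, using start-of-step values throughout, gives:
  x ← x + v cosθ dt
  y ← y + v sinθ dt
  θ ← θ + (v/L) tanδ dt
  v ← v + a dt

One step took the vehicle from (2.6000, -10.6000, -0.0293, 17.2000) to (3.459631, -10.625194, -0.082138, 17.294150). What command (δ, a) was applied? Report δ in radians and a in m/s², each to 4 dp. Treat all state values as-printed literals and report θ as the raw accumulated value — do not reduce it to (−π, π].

δ = -0.1464, a = 1.8830

a = (v'−v)/dt = (0.094150)/0.05 = 1.8830
Δθ = θ'−θ = -0.052838;  (v·dt/L) = 17.2000·0.05/2.4 = 0.358333
tan δ = Δθ·L/(v·dt) = -0.147455  →  δ = -0.1464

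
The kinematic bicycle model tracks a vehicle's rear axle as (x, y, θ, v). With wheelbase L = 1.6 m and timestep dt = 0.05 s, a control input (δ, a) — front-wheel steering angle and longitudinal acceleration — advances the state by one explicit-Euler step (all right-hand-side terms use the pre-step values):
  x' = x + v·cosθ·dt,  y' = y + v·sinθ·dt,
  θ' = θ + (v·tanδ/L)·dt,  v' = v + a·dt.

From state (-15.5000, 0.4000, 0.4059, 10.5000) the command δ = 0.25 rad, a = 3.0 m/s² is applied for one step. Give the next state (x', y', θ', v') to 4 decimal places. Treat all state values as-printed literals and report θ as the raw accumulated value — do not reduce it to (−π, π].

x' = -15.5000 + 10.5000·cos(0.4059)·0.05 = -15.0177
y' = 0.4000 + 10.5000·sin(0.4059)·0.05 = 0.6073
θ' = 0.4059 + (10.5000/1.6)·tan(0.25)·0.05 = 0.4897
v' = 10.5000 + 3.0000·0.05 = 10.6500

(-15.0177, 0.6073, 0.4897, 10.6500)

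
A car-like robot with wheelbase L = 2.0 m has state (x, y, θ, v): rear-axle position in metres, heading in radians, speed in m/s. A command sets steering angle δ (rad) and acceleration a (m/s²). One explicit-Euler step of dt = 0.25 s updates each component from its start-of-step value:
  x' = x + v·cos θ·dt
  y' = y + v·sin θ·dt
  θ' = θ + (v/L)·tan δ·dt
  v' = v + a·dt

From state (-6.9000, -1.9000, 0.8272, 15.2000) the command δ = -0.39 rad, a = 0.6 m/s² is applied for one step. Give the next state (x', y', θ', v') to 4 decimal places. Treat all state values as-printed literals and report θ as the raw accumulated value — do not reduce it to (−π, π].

x' = -6.9000 + 15.2000·cos(0.8272)·0.25 = -4.3276
y' = -1.9000 + 15.2000·sin(0.8272)·0.25 = 0.8969
θ' = 0.8272 + (15.2000/2.0)·tan(-0.39)·0.25 = 0.0462
v' = 15.2000 + 0.6000·0.25 = 15.3500

(-4.3276, 0.8969, 0.0462, 15.3500)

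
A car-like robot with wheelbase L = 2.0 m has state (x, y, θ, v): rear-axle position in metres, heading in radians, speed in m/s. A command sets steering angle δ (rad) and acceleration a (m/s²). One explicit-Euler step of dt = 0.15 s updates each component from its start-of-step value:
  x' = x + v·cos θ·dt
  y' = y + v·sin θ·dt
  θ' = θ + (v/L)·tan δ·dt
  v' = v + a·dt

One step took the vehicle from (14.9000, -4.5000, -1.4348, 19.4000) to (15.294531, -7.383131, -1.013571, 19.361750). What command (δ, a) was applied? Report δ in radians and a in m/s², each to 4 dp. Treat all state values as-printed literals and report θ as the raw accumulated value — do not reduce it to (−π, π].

δ = 0.2818, a = -0.2550

a = (v'−v)/dt = (-0.038250)/0.15 = -0.2550
Δθ = θ'−θ = 0.421229;  (v·dt/L) = 19.4000·0.15/2.0 = 1.455000
tan δ = Δθ·L/(v·dt) = 0.289504  →  δ = 0.2818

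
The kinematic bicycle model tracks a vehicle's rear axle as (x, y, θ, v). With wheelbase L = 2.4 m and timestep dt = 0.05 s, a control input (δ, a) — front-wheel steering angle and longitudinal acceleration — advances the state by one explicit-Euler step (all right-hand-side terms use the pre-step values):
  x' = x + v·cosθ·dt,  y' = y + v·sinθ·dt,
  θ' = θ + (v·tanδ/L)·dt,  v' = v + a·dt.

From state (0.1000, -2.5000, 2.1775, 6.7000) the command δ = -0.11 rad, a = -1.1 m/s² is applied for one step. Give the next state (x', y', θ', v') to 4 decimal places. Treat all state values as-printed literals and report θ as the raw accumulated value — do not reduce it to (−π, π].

x' = 0.1000 + 6.7000·cos(2.1775)·0.05 = -0.0910
y' = -2.5000 + 6.7000·sin(2.1775)·0.05 = -2.2248
θ' = 2.1775 + (6.7000/2.4)·tan(-0.11)·0.05 = 2.1621
v' = 6.7000 − 1.1000·0.05 = 6.6450

(-0.0910, -2.2248, 2.1621, 6.6450)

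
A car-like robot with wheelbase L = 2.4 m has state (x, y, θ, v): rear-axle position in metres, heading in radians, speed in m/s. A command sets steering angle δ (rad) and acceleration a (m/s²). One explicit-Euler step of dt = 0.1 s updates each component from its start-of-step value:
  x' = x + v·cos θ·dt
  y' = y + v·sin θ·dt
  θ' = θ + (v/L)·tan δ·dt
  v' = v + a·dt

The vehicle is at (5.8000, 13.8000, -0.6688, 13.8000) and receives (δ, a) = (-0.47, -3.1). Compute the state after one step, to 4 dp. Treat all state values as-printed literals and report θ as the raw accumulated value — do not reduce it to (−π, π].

(6.8827, 12.9443, -0.9609, 13.4900)

x' = 5.8000 + 13.8000·cos(-0.6688)·0.1 = 6.8827
y' = 13.8000 + 13.8000·sin(-0.6688)·0.1 = 12.9443
θ' = -0.6688 + (13.8000/2.4)·tan(-0.47)·0.1 = -0.9609
v' = 13.8000 − 3.1000·0.1 = 13.4900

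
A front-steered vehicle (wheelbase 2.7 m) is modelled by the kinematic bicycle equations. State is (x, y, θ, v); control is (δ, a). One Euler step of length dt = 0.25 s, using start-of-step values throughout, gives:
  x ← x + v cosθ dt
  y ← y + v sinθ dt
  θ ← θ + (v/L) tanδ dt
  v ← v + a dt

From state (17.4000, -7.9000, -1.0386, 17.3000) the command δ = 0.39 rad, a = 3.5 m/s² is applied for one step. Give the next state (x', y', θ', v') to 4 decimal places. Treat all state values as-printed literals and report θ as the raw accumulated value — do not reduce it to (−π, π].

x' = 17.4000 + 17.3000·cos(-1.0386)·0.25 = 19.5946
y' = -7.9000 + 17.3000·sin(-1.0386)·0.25 = -11.6268
θ' = -1.0386 + (17.3000/2.7)·tan(0.39)·0.25 = -0.3802
v' = 17.3000 + 3.5000·0.25 = 18.1750

(19.5946, -11.6268, -0.3802, 18.1750)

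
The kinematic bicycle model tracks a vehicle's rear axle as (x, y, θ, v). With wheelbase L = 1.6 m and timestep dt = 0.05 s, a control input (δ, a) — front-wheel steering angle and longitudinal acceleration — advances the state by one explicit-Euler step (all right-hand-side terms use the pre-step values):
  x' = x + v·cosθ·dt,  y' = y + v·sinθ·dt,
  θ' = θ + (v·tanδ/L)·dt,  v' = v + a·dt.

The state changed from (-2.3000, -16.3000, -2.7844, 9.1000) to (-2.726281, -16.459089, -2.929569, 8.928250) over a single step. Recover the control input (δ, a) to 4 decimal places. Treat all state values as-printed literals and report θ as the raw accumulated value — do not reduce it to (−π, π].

a = (v'−v)/dt = (-0.171750)/0.05 = -3.4350
Δθ = θ'−θ = -0.145169;  (v·dt/L) = 9.1000·0.05/1.6 = 0.284375
tan δ = Δθ·L/(v·dt) = -0.510484  →  δ = -0.4720

δ = -0.4720, a = -3.4350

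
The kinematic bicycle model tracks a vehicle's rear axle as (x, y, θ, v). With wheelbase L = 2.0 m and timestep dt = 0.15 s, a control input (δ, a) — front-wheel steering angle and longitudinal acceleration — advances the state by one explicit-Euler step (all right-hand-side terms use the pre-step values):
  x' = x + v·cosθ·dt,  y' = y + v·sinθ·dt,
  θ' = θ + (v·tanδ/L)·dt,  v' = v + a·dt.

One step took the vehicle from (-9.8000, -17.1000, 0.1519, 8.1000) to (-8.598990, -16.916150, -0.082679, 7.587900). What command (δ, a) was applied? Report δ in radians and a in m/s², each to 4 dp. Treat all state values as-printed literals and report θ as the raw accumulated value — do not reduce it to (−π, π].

a = (v'−v)/dt = (-0.512100)/0.15 = -3.4140
Δθ = θ'−θ = -0.234579;  (v·dt/L) = 8.1000·0.15/2.0 = 0.607500
tan δ = Δθ·L/(v·dt) = -0.386138  →  δ = -0.3685

δ = -0.3685, a = -3.4140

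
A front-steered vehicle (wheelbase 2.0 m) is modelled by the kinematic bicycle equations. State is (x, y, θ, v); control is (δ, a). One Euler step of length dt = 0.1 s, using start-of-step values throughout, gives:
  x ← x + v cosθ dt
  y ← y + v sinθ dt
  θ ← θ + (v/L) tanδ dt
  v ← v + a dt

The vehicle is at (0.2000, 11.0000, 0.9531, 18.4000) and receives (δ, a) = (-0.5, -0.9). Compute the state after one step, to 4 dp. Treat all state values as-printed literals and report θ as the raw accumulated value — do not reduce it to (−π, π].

x' = 0.2000 + 18.4000·cos(0.9531)·0.1 = 1.2657
y' = 11.0000 + 18.4000·sin(0.9531)·0.1 = 12.5000
θ' = 0.9531 + (18.4000/2.0)·tan(-0.5)·0.1 = 0.4505
v' = 18.4000 − 0.9000·0.1 = 18.3100

(1.2657, 12.5000, 0.4505, 18.3100)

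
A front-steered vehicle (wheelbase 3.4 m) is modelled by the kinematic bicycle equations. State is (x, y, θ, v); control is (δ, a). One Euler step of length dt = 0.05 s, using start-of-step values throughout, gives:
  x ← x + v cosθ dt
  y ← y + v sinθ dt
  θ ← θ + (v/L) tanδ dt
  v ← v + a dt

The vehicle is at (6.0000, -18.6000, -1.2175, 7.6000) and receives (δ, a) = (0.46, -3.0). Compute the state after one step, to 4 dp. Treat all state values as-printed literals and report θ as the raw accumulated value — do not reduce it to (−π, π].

x' = 6.0000 + 7.6000·cos(-1.2175)·0.05 = 6.1315
y' = -18.6000 + 7.6000·sin(-1.2175)·0.05 = -18.9565
θ' = -1.2175 + (7.6000/3.4)·tan(0.46)·0.05 = -1.1621
v' = 7.6000 − 3.0000·0.05 = 7.4500

(6.1315, -18.9565, -1.1621, 7.4500)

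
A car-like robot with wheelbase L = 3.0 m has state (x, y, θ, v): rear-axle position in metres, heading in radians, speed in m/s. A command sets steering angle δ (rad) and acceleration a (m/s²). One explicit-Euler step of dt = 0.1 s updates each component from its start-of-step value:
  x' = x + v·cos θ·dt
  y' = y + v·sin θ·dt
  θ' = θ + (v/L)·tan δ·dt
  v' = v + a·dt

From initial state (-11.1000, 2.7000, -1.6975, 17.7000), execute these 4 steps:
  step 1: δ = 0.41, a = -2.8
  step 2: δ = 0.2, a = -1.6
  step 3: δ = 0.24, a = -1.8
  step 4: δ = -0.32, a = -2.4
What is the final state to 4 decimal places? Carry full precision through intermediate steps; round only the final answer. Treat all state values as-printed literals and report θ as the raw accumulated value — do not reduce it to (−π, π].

after step 1 (δ=0.41, a=-2.8): (-11.323666, 0.944189, -1.441068, 17.420000)
after step 2 (δ=0.2, a=-1.6): (-11.098312, -0.783173, -1.323361, 17.260000)
after step 3 (δ=0.24, a=-1.8): (-10.675582, -2.456606, -1.182567, 17.080000)
after step 4 (δ=-0.32, a=-2.4): (-10.029019, -4.037498, -1.371238, 16.840000)

(-10.0290, -4.0375, -1.3712, 16.8400)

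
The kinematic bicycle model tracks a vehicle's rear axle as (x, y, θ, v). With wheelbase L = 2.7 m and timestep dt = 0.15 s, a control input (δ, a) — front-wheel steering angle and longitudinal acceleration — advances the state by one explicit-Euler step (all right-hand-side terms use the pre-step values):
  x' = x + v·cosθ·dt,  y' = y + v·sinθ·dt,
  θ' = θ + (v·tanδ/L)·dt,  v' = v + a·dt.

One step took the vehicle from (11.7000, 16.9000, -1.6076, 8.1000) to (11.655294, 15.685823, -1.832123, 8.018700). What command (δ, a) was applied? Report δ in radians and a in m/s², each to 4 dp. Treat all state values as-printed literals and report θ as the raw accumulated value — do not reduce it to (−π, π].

δ = -0.4628, a = -0.5420

a = (v'−v)/dt = (-0.081300)/0.15 = -0.5420
Δθ = θ'−θ = -0.224523;  (v·dt/L) = 8.1000·0.15/2.7 = 0.450000
tan δ = Δθ·L/(v·dt) = -0.498940  →  δ = -0.4628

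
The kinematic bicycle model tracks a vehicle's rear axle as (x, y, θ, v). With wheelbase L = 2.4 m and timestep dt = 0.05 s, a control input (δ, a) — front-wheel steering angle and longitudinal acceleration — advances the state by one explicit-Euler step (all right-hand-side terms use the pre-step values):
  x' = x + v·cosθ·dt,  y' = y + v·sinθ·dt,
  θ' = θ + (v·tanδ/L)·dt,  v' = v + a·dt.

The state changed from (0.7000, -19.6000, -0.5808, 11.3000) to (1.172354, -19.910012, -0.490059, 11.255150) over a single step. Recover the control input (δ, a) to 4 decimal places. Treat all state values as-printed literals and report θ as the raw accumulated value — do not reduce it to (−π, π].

δ = 0.3679, a = -0.8970

a = (v'−v)/dt = (-0.044850)/0.05 = -0.8970
Δθ = θ'−θ = 0.090741;  (v·dt/L) = 11.3000·0.05/2.4 = 0.235417
tan δ = Δθ·L/(v·dt) = 0.385448  →  δ = 0.3679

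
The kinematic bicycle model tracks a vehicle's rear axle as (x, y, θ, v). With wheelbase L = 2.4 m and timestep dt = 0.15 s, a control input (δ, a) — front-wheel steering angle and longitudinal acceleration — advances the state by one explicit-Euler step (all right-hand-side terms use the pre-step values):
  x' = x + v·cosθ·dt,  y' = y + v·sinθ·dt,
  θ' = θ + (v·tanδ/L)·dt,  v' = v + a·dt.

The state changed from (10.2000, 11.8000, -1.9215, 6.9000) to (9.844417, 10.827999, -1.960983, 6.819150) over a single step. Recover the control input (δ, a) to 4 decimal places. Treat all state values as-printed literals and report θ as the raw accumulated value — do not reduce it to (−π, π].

a = (v'−v)/dt = (-0.080850)/0.15 = -0.5390
Δθ = θ'−θ = -0.039483;  (v·dt/L) = 6.9000·0.15/2.4 = 0.431250
tan δ = Δθ·L/(v·dt) = -0.091555  →  δ = -0.0913

δ = -0.0913, a = -0.5390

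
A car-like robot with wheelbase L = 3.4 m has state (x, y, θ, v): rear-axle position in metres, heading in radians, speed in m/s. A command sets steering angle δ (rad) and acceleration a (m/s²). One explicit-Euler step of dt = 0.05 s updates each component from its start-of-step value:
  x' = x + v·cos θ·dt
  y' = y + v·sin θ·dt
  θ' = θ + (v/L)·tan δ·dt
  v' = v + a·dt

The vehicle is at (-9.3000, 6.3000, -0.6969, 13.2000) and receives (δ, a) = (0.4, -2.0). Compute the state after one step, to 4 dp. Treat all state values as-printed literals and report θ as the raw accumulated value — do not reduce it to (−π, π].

(-8.7939, 5.8764, -0.6148, 13.1000)

x' = -9.3000 + 13.2000·cos(-0.6969)·0.05 = -8.7939
y' = 6.3000 + 13.2000·sin(-0.6969)·0.05 = 5.8764
θ' = -0.6969 + (13.2000/3.4)·tan(0.4)·0.05 = -0.6148
v' = 13.2000 − 2.0000·0.05 = 13.1000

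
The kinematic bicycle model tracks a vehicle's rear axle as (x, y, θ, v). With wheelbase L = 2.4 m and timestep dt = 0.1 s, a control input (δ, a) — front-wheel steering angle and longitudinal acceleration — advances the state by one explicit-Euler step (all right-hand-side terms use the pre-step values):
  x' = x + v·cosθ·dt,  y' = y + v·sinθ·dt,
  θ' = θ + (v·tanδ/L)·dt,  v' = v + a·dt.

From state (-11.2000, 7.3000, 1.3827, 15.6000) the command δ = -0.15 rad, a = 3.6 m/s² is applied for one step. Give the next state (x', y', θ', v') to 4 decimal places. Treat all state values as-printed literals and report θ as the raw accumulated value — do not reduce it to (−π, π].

x' = -11.2000 + 15.6000·cos(1.3827)·0.1 = -10.9083
y' = 7.3000 + 15.6000·sin(1.3827)·0.1 = 8.8325
θ' = 1.3827 + (15.6000/2.4)·tan(-0.15)·0.1 = 1.2845
v' = 15.6000 + 3.6000·0.1 = 15.9600

(-10.9083, 8.8325, 1.2845, 15.9600)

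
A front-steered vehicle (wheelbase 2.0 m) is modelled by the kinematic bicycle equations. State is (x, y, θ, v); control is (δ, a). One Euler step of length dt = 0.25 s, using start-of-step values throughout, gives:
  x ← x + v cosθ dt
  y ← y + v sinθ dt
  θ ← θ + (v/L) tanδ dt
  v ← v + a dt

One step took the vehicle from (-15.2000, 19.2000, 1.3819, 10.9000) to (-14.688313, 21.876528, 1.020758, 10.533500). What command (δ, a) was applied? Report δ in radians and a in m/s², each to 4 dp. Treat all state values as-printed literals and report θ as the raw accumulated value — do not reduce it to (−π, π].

a = (v'−v)/dt = (-0.366500)/0.25 = -1.4660
Δθ = θ'−θ = -0.361142;  (v·dt/L) = 10.9000·0.25/2.0 = 1.362500
tan δ = Δθ·L/(v·dt) = -0.265058  →  δ = -0.2591

δ = -0.2591, a = -1.4660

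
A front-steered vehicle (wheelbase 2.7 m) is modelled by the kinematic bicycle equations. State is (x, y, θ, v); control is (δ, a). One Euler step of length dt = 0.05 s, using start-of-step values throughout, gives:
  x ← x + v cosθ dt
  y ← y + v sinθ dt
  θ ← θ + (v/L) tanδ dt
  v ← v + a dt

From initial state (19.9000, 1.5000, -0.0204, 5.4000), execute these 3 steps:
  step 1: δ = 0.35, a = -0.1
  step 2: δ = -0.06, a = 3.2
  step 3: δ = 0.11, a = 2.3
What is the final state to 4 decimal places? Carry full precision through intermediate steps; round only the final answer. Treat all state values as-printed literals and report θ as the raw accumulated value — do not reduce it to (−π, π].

(20.7174, 1.5016, 0.0215, 5.6700)

after step 1 (δ=0.35, a=-0.1): (20.169944, 1.494492, 0.016103, 5.395000)
after step 2 (δ=-0.06, a=3.2): (20.439659, 1.498836, 0.010101, 5.555000)
after step 3 (δ=0.11, a=2.3): (20.717395, 1.501641, 0.021463, 5.670000)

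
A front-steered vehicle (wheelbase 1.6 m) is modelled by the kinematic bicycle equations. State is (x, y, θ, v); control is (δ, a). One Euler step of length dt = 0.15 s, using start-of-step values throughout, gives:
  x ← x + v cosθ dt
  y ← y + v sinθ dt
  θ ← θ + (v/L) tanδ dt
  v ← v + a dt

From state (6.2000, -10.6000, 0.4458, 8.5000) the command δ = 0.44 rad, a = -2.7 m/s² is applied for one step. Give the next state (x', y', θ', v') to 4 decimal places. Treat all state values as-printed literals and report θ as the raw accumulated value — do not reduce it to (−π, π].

(7.3504, -10.0502, 0.8210, 8.0950)

x' = 6.2000 + 8.5000·cos(0.4458)·0.15 = 7.3504
y' = -10.6000 + 8.5000·sin(0.4458)·0.15 = -10.0502
θ' = 0.4458 + (8.5000/1.6)·tan(0.44)·0.15 = 0.8210
v' = 8.5000 − 2.7000·0.15 = 8.0950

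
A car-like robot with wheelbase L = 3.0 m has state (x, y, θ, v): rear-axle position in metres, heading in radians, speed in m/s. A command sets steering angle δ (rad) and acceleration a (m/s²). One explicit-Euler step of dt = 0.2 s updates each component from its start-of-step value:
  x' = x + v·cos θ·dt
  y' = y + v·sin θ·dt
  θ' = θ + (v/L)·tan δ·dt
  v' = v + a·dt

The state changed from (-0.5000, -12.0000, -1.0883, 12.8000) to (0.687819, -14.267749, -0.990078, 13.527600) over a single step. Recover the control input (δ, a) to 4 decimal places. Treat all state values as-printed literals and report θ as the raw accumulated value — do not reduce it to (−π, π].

a = (v'−v)/dt = (0.727600)/0.2 = 3.6380
Δθ = θ'−θ = 0.098222;  (v·dt/L) = 12.8000·0.2/3.0 = 0.853333
tan δ = Δθ·L/(v·dt) = 0.115104  →  δ = 0.1146

δ = 0.1146, a = 3.6380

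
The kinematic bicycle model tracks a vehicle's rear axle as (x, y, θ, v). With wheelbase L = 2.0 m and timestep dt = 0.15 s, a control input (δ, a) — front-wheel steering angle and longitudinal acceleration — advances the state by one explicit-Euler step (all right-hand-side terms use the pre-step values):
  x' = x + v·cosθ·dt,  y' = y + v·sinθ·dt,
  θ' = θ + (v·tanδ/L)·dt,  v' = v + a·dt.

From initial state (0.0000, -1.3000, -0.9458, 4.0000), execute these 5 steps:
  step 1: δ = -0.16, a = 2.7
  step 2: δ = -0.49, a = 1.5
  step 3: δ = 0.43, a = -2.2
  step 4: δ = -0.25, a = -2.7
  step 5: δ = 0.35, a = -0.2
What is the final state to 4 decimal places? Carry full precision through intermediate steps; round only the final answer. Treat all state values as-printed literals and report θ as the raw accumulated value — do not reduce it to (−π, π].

(1.5927, -4.0457, -0.9869, 3.8650)

after step 1 (δ=-0.16, a=2.7): (0.351057, -1.786579, -0.994214, 4.405000)
after step 2 (δ=-0.49, a=1.5): (0.711272, -2.340506, -1.170432, 4.630000)
after step 3 (δ=0.43, a=-2.2): (0.981957, -2.980084, -1.011176, 4.300000)
after step 4 (δ=-0.25, a=-2.7): (1.324364, -3.526694, -1.093524, 3.895000)
after step 5 (δ=0.35, a=-0.2): (1.592744, -4.045655, -0.986890, 3.865000)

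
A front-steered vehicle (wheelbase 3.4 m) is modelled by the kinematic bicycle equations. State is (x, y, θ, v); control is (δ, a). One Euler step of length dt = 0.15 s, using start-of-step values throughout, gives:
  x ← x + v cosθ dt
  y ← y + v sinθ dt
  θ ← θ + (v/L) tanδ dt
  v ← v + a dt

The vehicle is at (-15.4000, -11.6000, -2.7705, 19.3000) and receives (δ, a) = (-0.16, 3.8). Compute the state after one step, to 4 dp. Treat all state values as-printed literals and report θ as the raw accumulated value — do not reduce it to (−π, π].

(-18.0979, -12.6498, -2.9079, 19.8700)

x' = -15.4000 + 19.3000·cos(-2.7705)·0.15 = -18.0979
y' = -11.6000 + 19.3000·sin(-2.7705)·0.15 = -12.6498
θ' = -2.7705 + (19.3000/3.4)·tan(-0.16)·0.15 = -2.9079
v' = 19.3000 + 3.8000·0.15 = 19.8700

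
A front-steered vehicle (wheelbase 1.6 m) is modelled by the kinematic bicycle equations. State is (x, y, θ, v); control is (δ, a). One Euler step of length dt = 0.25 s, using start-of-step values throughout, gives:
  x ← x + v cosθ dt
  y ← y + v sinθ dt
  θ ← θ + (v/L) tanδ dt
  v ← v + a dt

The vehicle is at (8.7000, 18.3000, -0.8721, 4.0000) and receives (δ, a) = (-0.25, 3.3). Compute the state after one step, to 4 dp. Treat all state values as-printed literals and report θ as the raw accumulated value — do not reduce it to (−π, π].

x' = 8.7000 + 4.0000·cos(-0.8721)·0.25 = 9.3432
y' = 18.3000 + 4.0000·sin(-0.8721)·0.25 = 17.5343
θ' = -0.8721 + (4.0000/1.6)·tan(-0.25)·0.25 = -1.0317
v' = 4.0000 + 3.3000·0.25 = 4.8250

(9.3432, 17.5343, -1.0317, 4.8250)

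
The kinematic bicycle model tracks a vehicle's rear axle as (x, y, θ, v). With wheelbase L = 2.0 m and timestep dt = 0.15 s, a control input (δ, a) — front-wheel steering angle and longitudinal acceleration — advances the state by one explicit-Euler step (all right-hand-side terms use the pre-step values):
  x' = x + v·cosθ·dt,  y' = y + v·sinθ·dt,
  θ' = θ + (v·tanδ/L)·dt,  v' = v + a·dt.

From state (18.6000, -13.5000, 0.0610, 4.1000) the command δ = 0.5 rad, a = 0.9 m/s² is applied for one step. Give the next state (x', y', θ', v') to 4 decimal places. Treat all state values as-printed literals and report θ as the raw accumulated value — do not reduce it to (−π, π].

(19.2139, -13.4625, 0.2290, 4.2350)

x' = 18.6000 + 4.1000·cos(0.0610)·0.15 = 19.2139
y' = -13.5000 + 4.1000·sin(0.0610)·0.15 = -13.4625
θ' = 0.0610 + (4.1000/2.0)·tan(0.5)·0.15 = 0.2290
v' = 4.1000 + 0.9000·0.15 = 4.2350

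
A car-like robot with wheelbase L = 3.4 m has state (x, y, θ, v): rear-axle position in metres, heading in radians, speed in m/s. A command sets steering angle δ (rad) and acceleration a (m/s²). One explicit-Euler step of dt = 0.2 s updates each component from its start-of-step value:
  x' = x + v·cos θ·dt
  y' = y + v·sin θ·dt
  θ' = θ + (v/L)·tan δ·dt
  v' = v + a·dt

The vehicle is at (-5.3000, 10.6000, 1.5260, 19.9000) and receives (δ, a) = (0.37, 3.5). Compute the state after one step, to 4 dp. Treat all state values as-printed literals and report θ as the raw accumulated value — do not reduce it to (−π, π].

(-5.1218, 14.5760, 1.9800, 20.6000)

x' = -5.3000 + 19.9000·cos(1.5260)·0.2 = -5.1218
y' = 10.6000 + 19.9000·sin(1.5260)·0.2 = 14.5760
θ' = 1.5260 + (19.9000/3.4)·tan(0.37)·0.2 = 1.9800
v' = 19.9000 + 3.5000·0.2 = 20.6000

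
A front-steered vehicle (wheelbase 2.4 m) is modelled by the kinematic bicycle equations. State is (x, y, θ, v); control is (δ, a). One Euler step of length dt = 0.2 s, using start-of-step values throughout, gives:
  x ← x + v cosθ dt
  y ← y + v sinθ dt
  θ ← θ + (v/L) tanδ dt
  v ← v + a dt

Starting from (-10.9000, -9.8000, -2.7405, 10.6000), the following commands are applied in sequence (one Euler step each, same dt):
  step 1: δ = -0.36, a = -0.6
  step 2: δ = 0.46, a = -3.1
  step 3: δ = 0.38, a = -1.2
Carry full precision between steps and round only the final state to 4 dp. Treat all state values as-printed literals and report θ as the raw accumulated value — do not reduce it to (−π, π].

after step 1 (δ=-0.36, a=-0.6): (-12.851746, -10.627700, -3.072989, 10.480000)
after step 2 (δ=0.46, a=-3.1): (-14.942816, -10.771380, -2.640297, 9.860000)
after step 3 (δ=0.38, a=-1.2): (-16.672182, -11.719048, -2.312113, 9.620000)

(-16.6722, -11.7190, -2.3121, 9.6200)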